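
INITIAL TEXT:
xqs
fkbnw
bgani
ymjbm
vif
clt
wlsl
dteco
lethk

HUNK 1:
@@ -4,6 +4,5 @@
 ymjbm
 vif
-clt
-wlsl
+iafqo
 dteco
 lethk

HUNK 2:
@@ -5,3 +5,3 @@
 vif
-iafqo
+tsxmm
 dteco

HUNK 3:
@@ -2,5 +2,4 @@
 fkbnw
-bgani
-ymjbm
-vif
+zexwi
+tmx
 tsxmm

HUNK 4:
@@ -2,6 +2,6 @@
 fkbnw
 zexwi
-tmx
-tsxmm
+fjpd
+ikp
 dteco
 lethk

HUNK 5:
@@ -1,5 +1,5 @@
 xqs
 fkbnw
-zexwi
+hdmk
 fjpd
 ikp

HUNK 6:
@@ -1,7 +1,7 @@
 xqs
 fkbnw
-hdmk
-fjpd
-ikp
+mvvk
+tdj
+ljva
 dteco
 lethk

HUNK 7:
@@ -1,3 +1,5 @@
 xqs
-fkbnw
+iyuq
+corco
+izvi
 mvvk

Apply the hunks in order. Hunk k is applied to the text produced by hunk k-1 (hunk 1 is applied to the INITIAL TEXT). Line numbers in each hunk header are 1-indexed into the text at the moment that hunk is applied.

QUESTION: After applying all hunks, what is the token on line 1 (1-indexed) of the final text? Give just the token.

Hunk 1: at line 4 remove [clt,wlsl] add [iafqo] -> 8 lines: xqs fkbnw bgani ymjbm vif iafqo dteco lethk
Hunk 2: at line 5 remove [iafqo] add [tsxmm] -> 8 lines: xqs fkbnw bgani ymjbm vif tsxmm dteco lethk
Hunk 3: at line 2 remove [bgani,ymjbm,vif] add [zexwi,tmx] -> 7 lines: xqs fkbnw zexwi tmx tsxmm dteco lethk
Hunk 4: at line 2 remove [tmx,tsxmm] add [fjpd,ikp] -> 7 lines: xqs fkbnw zexwi fjpd ikp dteco lethk
Hunk 5: at line 1 remove [zexwi] add [hdmk] -> 7 lines: xqs fkbnw hdmk fjpd ikp dteco lethk
Hunk 6: at line 1 remove [hdmk,fjpd,ikp] add [mvvk,tdj,ljva] -> 7 lines: xqs fkbnw mvvk tdj ljva dteco lethk
Hunk 7: at line 1 remove [fkbnw] add [iyuq,corco,izvi] -> 9 lines: xqs iyuq corco izvi mvvk tdj ljva dteco lethk
Final line 1: xqs

Answer: xqs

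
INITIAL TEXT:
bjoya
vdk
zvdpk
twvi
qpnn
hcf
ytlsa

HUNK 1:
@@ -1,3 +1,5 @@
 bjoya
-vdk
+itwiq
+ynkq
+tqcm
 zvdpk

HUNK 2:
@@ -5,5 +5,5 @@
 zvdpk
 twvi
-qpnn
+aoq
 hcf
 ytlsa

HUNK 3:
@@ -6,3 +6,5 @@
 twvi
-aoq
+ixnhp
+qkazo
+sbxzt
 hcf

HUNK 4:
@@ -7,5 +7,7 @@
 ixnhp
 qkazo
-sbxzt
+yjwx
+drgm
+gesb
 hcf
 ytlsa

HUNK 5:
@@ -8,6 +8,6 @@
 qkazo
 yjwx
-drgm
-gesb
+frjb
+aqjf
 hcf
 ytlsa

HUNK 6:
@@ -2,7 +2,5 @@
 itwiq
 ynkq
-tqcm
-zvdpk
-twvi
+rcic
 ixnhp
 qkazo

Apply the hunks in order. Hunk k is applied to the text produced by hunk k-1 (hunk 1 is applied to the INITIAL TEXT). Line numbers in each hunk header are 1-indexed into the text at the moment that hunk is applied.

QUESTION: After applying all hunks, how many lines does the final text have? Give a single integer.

Hunk 1: at line 1 remove [vdk] add [itwiq,ynkq,tqcm] -> 9 lines: bjoya itwiq ynkq tqcm zvdpk twvi qpnn hcf ytlsa
Hunk 2: at line 5 remove [qpnn] add [aoq] -> 9 lines: bjoya itwiq ynkq tqcm zvdpk twvi aoq hcf ytlsa
Hunk 3: at line 6 remove [aoq] add [ixnhp,qkazo,sbxzt] -> 11 lines: bjoya itwiq ynkq tqcm zvdpk twvi ixnhp qkazo sbxzt hcf ytlsa
Hunk 4: at line 7 remove [sbxzt] add [yjwx,drgm,gesb] -> 13 lines: bjoya itwiq ynkq tqcm zvdpk twvi ixnhp qkazo yjwx drgm gesb hcf ytlsa
Hunk 5: at line 8 remove [drgm,gesb] add [frjb,aqjf] -> 13 lines: bjoya itwiq ynkq tqcm zvdpk twvi ixnhp qkazo yjwx frjb aqjf hcf ytlsa
Hunk 6: at line 2 remove [tqcm,zvdpk,twvi] add [rcic] -> 11 lines: bjoya itwiq ynkq rcic ixnhp qkazo yjwx frjb aqjf hcf ytlsa
Final line count: 11

Answer: 11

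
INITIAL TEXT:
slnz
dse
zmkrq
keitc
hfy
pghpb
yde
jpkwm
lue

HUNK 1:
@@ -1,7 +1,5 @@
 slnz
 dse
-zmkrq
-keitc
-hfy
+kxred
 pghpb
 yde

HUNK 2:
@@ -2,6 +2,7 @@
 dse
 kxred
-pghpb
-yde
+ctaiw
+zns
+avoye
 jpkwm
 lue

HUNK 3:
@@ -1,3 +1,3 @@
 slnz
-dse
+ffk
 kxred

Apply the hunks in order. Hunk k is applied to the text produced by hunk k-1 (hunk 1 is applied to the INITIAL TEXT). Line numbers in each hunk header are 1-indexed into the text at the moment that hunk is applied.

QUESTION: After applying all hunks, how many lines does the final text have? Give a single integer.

Hunk 1: at line 1 remove [zmkrq,keitc,hfy] add [kxred] -> 7 lines: slnz dse kxred pghpb yde jpkwm lue
Hunk 2: at line 2 remove [pghpb,yde] add [ctaiw,zns,avoye] -> 8 lines: slnz dse kxred ctaiw zns avoye jpkwm lue
Hunk 3: at line 1 remove [dse] add [ffk] -> 8 lines: slnz ffk kxred ctaiw zns avoye jpkwm lue
Final line count: 8

Answer: 8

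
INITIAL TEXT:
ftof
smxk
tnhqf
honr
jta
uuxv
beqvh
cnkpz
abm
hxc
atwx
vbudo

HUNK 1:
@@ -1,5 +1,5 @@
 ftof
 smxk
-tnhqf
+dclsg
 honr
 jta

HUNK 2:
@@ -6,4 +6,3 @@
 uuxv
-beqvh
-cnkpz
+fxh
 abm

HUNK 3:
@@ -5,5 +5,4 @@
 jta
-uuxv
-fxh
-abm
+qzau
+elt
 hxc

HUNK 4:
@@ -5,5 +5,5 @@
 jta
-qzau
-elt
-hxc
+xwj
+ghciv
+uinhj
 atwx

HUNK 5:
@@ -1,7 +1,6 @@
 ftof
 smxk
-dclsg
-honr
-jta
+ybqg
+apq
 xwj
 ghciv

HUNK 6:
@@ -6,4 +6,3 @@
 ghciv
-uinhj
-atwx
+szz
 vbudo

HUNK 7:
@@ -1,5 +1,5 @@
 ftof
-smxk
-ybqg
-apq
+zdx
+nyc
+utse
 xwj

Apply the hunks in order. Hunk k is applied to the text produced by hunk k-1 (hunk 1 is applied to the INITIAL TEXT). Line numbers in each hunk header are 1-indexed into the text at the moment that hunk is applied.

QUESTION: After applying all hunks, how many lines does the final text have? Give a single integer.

Hunk 1: at line 1 remove [tnhqf] add [dclsg] -> 12 lines: ftof smxk dclsg honr jta uuxv beqvh cnkpz abm hxc atwx vbudo
Hunk 2: at line 6 remove [beqvh,cnkpz] add [fxh] -> 11 lines: ftof smxk dclsg honr jta uuxv fxh abm hxc atwx vbudo
Hunk 3: at line 5 remove [uuxv,fxh,abm] add [qzau,elt] -> 10 lines: ftof smxk dclsg honr jta qzau elt hxc atwx vbudo
Hunk 4: at line 5 remove [qzau,elt,hxc] add [xwj,ghciv,uinhj] -> 10 lines: ftof smxk dclsg honr jta xwj ghciv uinhj atwx vbudo
Hunk 5: at line 1 remove [dclsg,honr,jta] add [ybqg,apq] -> 9 lines: ftof smxk ybqg apq xwj ghciv uinhj atwx vbudo
Hunk 6: at line 6 remove [uinhj,atwx] add [szz] -> 8 lines: ftof smxk ybqg apq xwj ghciv szz vbudo
Hunk 7: at line 1 remove [smxk,ybqg,apq] add [zdx,nyc,utse] -> 8 lines: ftof zdx nyc utse xwj ghciv szz vbudo
Final line count: 8

Answer: 8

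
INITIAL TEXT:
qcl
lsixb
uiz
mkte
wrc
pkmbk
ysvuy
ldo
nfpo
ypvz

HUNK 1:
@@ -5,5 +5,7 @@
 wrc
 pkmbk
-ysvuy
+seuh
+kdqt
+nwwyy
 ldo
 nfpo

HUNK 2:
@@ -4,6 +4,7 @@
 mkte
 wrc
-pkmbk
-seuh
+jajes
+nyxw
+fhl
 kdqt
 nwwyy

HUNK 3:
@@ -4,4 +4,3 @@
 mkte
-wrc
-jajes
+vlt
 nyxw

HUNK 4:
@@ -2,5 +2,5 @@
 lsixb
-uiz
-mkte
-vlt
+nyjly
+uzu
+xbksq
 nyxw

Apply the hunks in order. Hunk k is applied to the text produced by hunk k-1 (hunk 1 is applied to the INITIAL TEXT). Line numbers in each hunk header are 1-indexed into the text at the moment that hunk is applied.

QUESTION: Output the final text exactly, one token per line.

Answer: qcl
lsixb
nyjly
uzu
xbksq
nyxw
fhl
kdqt
nwwyy
ldo
nfpo
ypvz

Derivation:
Hunk 1: at line 5 remove [ysvuy] add [seuh,kdqt,nwwyy] -> 12 lines: qcl lsixb uiz mkte wrc pkmbk seuh kdqt nwwyy ldo nfpo ypvz
Hunk 2: at line 4 remove [pkmbk,seuh] add [jajes,nyxw,fhl] -> 13 lines: qcl lsixb uiz mkte wrc jajes nyxw fhl kdqt nwwyy ldo nfpo ypvz
Hunk 3: at line 4 remove [wrc,jajes] add [vlt] -> 12 lines: qcl lsixb uiz mkte vlt nyxw fhl kdqt nwwyy ldo nfpo ypvz
Hunk 4: at line 2 remove [uiz,mkte,vlt] add [nyjly,uzu,xbksq] -> 12 lines: qcl lsixb nyjly uzu xbksq nyxw fhl kdqt nwwyy ldo nfpo ypvz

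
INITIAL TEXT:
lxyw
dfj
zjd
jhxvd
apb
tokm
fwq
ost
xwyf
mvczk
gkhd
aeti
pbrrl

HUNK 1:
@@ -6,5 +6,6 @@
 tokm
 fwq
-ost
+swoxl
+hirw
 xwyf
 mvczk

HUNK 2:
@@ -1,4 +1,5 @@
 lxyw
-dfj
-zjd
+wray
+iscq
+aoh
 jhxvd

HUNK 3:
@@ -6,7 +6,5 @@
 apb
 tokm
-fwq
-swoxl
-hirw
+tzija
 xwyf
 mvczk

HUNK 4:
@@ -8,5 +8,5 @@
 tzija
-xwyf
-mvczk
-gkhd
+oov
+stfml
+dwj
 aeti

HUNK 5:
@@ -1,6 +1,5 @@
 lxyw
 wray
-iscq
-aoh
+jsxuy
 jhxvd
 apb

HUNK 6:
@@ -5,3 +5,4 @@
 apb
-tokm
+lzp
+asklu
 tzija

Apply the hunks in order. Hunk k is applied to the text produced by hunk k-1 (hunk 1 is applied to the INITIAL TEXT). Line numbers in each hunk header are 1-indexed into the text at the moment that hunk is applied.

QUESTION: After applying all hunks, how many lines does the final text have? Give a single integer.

Answer: 13

Derivation:
Hunk 1: at line 6 remove [ost] add [swoxl,hirw] -> 14 lines: lxyw dfj zjd jhxvd apb tokm fwq swoxl hirw xwyf mvczk gkhd aeti pbrrl
Hunk 2: at line 1 remove [dfj,zjd] add [wray,iscq,aoh] -> 15 lines: lxyw wray iscq aoh jhxvd apb tokm fwq swoxl hirw xwyf mvczk gkhd aeti pbrrl
Hunk 3: at line 6 remove [fwq,swoxl,hirw] add [tzija] -> 13 lines: lxyw wray iscq aoh jhxvd apb tokm tzija xwyf mvczk gkhd aeti pbrrl
Hunk 4: at line 8 remove [xwyf,mvczk,gkhd] add [oov,stfml,dwj] -> 13 lines: lxyw wray iscq aoh jhxvd apb tokm tzija oov stfml dwj aeti pbrrl
Hunk 5: at line 1 remove [iscq,aoh] add [jsxuy] -> 12 lines: lxyw wray jsxuy jhxvd apb tokm tzija oov stfml dwj aeti pbrrl
Hunk 6: at line 5 remove [tokm] add [lzp,asklu] -> 13 lines: lxyw wray jsxuy jhxvd apb lzp asklu tzija oov stfml dwj aeti pbrrl
Final line count: 13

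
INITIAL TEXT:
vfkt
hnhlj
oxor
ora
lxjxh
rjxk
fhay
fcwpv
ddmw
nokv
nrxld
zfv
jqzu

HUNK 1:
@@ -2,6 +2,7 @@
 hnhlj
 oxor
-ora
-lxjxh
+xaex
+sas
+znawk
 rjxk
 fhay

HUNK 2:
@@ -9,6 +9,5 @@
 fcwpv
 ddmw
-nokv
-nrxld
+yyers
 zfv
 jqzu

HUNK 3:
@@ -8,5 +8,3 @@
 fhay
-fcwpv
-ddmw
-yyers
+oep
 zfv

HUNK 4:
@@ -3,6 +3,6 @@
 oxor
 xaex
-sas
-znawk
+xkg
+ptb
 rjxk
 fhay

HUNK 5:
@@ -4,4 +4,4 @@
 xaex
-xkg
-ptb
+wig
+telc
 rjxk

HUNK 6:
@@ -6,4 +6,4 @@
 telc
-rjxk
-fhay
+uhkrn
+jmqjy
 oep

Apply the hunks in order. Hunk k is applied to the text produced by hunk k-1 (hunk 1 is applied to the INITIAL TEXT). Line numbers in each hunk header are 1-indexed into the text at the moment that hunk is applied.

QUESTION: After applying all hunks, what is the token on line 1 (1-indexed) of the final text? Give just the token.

Answer: vfkt

Derivation:
Hunk 1: at line 2 remove [ora,lxjxh] add [xaex,sas,znawk] -> 14 lines: vfkt hnhlj oxor xaex sas znawk rjxk fhay fcwpv ddmw nokv nrxld zfv jqzu
Hunk 2: at line 9 remove [nokv,nrxld] add [yyers] -> 13 lines: vfkt hnhlj oxor xaex sas znawk rjxk fhay fcwpv ddmw yyers zfv jqzu
Hunk 3: at line 8 remove [fcwpv,ddmw,yyers] add [oep] -> 11 lines: vfkt hnhlj oxor xaex sas znawk rjxk fhay oep zfv jqzu
Hunk 4: at line 3 remove [sas,znawk] add [xkg,ptb] -> 11 lines: vfkt hnhlj oxor xaex xkg ptb rjxk fhay oep zfv jqzu
Hunk 5: at line 4 remove [xkg,ptb] add [wig,telc] -> 11 lines: vfkt hnhlj oxor xaex wig telc rjxk fhay oep zfv jqzu
Hunk 6: at line 6 remove [rjxk,fhay] add [uhkrn,jmqjy] -> 11 lines: vfkt hnhlj oxor xaex wig telc uhkrn jmqjy oep zfv jqzu
Final line 1: vfkt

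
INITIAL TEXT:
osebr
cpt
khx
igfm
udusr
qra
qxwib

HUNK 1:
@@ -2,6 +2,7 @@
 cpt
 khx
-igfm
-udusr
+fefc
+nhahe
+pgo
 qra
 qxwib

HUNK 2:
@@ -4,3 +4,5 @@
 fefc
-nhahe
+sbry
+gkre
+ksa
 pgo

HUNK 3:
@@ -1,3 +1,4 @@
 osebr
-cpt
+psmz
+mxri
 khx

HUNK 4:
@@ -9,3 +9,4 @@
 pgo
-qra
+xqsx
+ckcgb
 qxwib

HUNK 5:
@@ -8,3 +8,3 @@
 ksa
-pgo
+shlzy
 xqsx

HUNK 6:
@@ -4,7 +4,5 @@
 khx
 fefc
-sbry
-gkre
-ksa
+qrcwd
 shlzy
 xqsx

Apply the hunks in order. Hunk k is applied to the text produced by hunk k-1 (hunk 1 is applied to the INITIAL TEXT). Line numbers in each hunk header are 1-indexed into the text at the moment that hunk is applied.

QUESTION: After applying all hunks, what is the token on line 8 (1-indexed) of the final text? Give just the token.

Hunk 1: at line 2 remove [igfm,udusr] add [fefc,nhahe,pgo] -> 8 lines: osebr cpt khx fefc nhahe pgo qra qxwib
Hunk 2: at line 4 remove [nhahe] add [sbry,gkre,ksa] -> 10 lines: osebr cpt khx fefc sbry gkre ksa pgo qra qxwib
Hunk 3: at line 1 remove [cpt] add [psmz,mxri] -> 11 lines: osebr psmz mxri khx fefc sbry gkre ksa pgo qra qxwib
Hunk 4: at line 9 remove [qra] add [xqsx,ckcgb] -> 12 lines: osebr psmz mxri khx fefc sbry gkre ksa pgo xqsx ckcgb qxwib
Hunk 5: at line 8 remove [pgo] add [shlzy] -> 12 lines: osebr psmz mxri khx fefc sbry gkre ksa shlzy xqsx ckcgb qxwib
Hunk 6: at line 4 remove [sbry,gkre,ksa] add [qrcwd] -> 10 lines: osebr psmz mxri khx fefc qrcwd shlzy xqsx ckcgb qxwib
Final line 8: xqsx

Answer: xqsx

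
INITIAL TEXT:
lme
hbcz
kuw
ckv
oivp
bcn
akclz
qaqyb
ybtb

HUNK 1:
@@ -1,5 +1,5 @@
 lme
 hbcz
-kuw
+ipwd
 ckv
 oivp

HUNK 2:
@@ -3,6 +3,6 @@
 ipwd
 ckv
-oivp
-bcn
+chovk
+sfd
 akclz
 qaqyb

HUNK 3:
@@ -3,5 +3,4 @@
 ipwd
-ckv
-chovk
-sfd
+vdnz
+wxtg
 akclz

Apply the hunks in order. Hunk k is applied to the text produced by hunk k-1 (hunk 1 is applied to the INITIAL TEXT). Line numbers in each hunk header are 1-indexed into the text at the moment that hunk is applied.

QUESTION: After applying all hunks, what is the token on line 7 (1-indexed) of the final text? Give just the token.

Hunk 1: at line 1 remove [kuw] add [ipwd] -> 9 lines: lme hbcz ipwd ckv oivp bcn akclz qaqyb ybtb
Hunk 2: at line 3 remove [oivp,bcn] add [chovk,sfd] -> 9 lines: lme hbcz ipwd ckv chovk sfd akclz qaqyb ybtb
Hunk 3: at line 3 remove [ckv,chovk,sfd] add [vdnz,wxtg] -> 8 lines: lme hbcz ipwd vdnz wxtg akclz qaqyb ybtb
Final line 7: qaqyb

Answer: qaqyb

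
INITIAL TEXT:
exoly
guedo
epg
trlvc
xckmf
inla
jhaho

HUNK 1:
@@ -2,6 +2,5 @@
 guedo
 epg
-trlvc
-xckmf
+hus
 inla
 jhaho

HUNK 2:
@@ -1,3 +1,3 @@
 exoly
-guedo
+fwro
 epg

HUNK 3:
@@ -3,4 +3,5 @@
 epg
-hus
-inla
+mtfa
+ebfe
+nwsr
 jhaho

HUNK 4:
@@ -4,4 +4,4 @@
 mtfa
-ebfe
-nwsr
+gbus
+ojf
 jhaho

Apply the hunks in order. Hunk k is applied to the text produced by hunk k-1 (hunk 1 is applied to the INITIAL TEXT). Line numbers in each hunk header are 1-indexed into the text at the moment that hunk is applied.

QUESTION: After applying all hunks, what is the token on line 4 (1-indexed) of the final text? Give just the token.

Hunk 1: at line 2 remove [trlvc,xckmf] add [hus] -> 6 lines: exoly guedo epg hus inla jhaho
Hunk 2: at line 1 remove [guedo] add [fwro] -> 6 lines: exoly fwro epg hus inla jhaho
Hunk 3: at line 3 remove [hus,inla] add [mtfa,ebfe,nwsr] -> 7 lines: exoly fwro epg mtfa ebfe nwsr jhaho
Hunk 4: at line 4 remove [ebfe,nwsr] add [gbus,ojf] -> 7 lines: exoly fwro epg mtfa gbus ojf jhaho
Final line 4: mtfa

Answer: mtfa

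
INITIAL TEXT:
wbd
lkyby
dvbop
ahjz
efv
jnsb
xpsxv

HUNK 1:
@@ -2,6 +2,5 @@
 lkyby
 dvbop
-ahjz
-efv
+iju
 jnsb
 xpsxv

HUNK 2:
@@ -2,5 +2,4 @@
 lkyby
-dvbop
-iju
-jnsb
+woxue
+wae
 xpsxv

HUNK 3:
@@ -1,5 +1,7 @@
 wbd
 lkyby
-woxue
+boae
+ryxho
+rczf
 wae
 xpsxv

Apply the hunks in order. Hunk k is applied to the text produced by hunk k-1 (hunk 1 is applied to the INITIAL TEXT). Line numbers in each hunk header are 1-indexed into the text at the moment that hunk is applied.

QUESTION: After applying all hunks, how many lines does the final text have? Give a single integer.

Hunk 1: at line 2 remove [ahjz,efv] add [iju] -> 6 lines: wbd lkyby dvbop iju jnsb xpsxv
Hunk 2: at line 2 remove [dvbop,iju,jnsb] add [woxue,wae] -> 5 lines: wbd lkyby woxue wae xpsxv
Hunk 3: at line 1 remove [woxue] add [boae,ryxho,rczf] -> 7 lines: wbd lkyby boae ryxho rczf wae xpsxv
Final line count: 7

Answer: 7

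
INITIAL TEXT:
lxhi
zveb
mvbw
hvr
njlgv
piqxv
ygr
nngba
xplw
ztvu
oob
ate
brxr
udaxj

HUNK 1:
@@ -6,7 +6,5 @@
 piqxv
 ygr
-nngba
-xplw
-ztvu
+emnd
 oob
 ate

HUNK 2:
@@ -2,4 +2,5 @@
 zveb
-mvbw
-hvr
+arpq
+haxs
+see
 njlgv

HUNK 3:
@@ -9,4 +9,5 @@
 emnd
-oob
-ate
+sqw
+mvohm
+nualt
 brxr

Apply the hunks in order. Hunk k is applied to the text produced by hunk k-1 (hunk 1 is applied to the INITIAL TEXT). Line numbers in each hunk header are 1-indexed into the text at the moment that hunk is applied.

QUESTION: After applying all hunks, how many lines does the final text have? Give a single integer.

Answer: 14

Derivation:
Hunk 1: at line 6 remove [nngba,xplw,ztvu] add [emnd] -> 12 lines: lxhi zveb mvbw hvr njlgv piqxv ygr emnd oob ate brxr udaxj
Hunk 2: at line 2 remove [mvbw,hvr] add [arpq,haxs,see] -> 13 lines: lxhi zveb arpq haxs see njlgv piqxv ygr emnd oob ate brxr udaxj
Hunk 3: at line 9 remove [oob,ate] add [sqw,mvohm,nualt] -> 14 lines: lxhi zveb arpq haxs see njlgv piqxv ygr emnd sqw mvohm nualt brxr udaxj
Final line count: 14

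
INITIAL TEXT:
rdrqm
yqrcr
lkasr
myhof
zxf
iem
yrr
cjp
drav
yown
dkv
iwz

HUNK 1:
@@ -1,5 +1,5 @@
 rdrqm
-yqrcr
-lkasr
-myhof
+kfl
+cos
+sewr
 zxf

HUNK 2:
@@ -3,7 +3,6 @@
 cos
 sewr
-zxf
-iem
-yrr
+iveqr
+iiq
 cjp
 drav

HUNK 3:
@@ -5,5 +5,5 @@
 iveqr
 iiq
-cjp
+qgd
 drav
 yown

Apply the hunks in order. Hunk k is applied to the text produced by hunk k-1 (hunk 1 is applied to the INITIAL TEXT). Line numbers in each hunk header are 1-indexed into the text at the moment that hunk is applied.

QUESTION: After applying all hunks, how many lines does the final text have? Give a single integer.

Hunk 1: at line 1 remove [yqrcr,lkasr,myhof] add [kfl,cos,sewr] -> 12 lines: rdrqm kfl cos sewr zxf iem yrr cjp drav yown dkv iwz
Hunk 2: at line 3 remove [zxf,iem,yrr] add [iveqr,iiq] -> 11 lines: rdrqm kfl cos sewr iveqr iiq cjp drav yown dkv iwz
Hunk 3: at line 5 remove [cjp] add [qgd] -> 11 lines: rdrqm kfl cos sewr iveqr iiq qgd drav yown dkv iwz
Final line count: 11

Answer: 11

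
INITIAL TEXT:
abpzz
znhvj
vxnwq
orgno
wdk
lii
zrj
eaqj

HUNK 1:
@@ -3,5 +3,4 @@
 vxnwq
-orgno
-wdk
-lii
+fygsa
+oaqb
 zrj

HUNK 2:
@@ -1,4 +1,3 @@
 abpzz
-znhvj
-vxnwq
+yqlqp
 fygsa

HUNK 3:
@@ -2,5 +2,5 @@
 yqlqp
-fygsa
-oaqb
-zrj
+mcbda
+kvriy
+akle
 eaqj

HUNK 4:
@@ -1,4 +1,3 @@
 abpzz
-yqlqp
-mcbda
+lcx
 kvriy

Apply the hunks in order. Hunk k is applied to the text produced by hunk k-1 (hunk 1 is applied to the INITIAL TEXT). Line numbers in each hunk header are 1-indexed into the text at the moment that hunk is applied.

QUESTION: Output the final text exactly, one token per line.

Hunk 1: at line 3 remove [orgno,wdk,lii] add [fygsa,oaqb] -> 7 lines: abpzz znhvj vxnwq fygsa oaqb zrj eaqj
Hunk 2: at line 1 remove [znhvj,vxnwq] add [yqlqp] -> 6 lines: abpzz yqlqp fygsa oaqb zrj eaqj
Hunk 3: at line 2 remove [fygsa,oaqb,zrj] add [mcbda,kvriy,akle] -> 6 lines: abpzz yqlqp mcbda kvriy akle eaqj
Hunk 4: at line 1 remove [yqlqp,mcbda] add [lcx] -> 5 lines: abpzz lcx kvriy akle eaqj

Answer: abpzz
lcx
kvriy
akle
eaqj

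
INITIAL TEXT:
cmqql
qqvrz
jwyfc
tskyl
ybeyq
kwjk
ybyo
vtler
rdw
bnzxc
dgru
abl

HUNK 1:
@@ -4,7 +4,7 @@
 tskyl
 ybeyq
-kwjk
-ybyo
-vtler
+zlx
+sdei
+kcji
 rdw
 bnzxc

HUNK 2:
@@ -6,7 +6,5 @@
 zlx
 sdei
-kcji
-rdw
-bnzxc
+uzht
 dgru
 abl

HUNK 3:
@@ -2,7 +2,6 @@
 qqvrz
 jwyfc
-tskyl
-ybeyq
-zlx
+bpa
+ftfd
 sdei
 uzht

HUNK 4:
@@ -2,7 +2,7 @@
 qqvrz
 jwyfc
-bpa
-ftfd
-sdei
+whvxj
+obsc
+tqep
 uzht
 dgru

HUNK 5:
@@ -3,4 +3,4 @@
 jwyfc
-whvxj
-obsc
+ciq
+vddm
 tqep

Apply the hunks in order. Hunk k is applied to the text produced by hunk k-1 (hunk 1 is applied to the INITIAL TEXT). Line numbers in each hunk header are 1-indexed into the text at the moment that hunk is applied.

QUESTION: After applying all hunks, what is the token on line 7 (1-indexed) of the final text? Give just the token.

Answer: uzht

Derivation:
Hunk 1: at line 4 remove [kwjk,ybyo,vtler] add [zlx,sdei,kcji] -> 12 lines: cmqql qqvrz jwyfc tskyl ybeyq zlx sdei kcji rdw bnzxc dgru abl
Hunk 2: at line 6 remove [kcji,rdw,bnzxc] add [uzht] -> 10 lines: cmqql qqvrz jwyfc tskyl ybeyq zlx sdei uzht dgru abl
Hunk 3: at line 2 remove [tskyl,ybeyq,zlx] add [bpa,ftfd] -> 9 lines: cmqql qqvrz jwyfc bpa ftfd sdei uzht dgru abl
Hunk 4: at line 2 remove [bpa,ftfd,sdei] add [whvxj,obsc,tqep] -> 9 lines: cmqql qqvrz jwyfc whvxj obsc tqep uzht dgru abl
Hunk 5: at line 3 remove [whvxj,obsc] add [ciq,vddm] -> 9 lines: cmqql qqvrz jwyfc ciq vddm tqep uzht dgru abl
Final line 7: uzht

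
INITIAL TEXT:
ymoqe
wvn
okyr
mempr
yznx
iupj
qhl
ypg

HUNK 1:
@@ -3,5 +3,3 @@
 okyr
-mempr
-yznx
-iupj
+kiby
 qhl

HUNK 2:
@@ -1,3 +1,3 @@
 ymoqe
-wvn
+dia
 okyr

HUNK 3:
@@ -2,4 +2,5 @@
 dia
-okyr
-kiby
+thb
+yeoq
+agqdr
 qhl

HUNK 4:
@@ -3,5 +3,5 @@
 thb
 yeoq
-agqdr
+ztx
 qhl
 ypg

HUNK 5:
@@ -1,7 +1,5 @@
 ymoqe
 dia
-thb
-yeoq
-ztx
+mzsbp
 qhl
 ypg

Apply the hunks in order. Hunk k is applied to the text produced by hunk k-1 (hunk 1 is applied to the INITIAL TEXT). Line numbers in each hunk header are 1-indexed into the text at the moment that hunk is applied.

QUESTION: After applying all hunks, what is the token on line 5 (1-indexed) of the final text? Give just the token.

Hunk 1: at line 3 remove [mempr,yznx,iupj] add [kiby] -> 6 lines: ymoqe wvn okyr kiby qhl ypg
Hunk 2: at line 1 remove [wvn] add [dia] -> 6 lines: ymoqe dia okyr kiby qhl ypg
Hunk 3: at line 2 remove [okyr,kiby] add [thb,yeoq,agqdr] -> 7 lines: ymoqe dia thb yeoq agqdr qhl ypg
Hunk 4: at line 3 remove [agqdr] add [ztx] -> 7 lines: ymoqe dia thb yeoq ztx qhl ypg
Hunk 5: at line 1 remove [thb,yeoq,ztx] add [mzsbp] -> 5 lines: ymoqe dia mzsbp qhl ypg
Final line 5: ypg

Answer: ypg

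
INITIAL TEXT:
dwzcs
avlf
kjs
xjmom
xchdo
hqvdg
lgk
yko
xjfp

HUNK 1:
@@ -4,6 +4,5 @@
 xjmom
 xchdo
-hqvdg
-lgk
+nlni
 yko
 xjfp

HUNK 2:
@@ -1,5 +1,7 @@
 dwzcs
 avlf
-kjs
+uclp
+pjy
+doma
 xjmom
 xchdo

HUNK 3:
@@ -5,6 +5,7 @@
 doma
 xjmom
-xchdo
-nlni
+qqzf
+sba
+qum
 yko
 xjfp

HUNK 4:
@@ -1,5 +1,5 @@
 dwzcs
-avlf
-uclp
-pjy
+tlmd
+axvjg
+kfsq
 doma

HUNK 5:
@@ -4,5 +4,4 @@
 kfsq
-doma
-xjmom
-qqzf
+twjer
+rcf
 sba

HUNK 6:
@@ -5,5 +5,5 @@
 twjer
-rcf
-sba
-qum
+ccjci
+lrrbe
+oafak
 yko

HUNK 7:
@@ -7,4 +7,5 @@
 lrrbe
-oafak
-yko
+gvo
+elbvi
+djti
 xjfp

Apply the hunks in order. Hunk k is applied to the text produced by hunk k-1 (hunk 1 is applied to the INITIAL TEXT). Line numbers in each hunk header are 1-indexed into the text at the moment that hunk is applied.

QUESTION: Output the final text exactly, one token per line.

Hunk 1: at line 4 remove [hqvdg,lgk] add [nlni] -> 8 lines: dwzcs avlf kjs xjmom xchdo nlni yko xjfp
Hunk 2: at line 1 remove [kjs] add [uclp,pjy,doma] -> 10 lines: dwzcs avlf uclp pjy doma xjmom xchdo nlni yko xjfp
Hunk 3: at line 5 remove [xchdo,nlni] add [qqzf,sba,qum] -> 11 lines: dwzcs avlf uclp pjy doma xjmom qqzf sba qum yko xjfp
Hunk 4: at line 1 remove [avlf,uclp,pjy] add [tlmd,axvjg,kfsq] -> 11 lines: dwzcs tlmd axvjg kfsq doma xjmom qqzf sba qum yko xjfp
Hunk 5: at line 4 remove [doma,xjmom,qqzf] add [twjer,rcf] -> 10 lines: dwzcs tlmd axvjg kfsq twjer rcf sba qum yko xjfp
Hunk 6: at line 5 remove [rcf,sba,qum] add [ccjci,lrrbe,oafak] -> 10 lines: dwzcs tlmd axvjg kfsq twjer ccjci lrrbe oafak yko xjfp
Hunk 7: at line 7 remove [oafak,yko] add [gvo,elbvi,djti] -> 11 lines: dwzcs tlmd axvjg kfsq twjer ccjci lrrbe gvo elbvi djti xjfp

Answer: dwzcs
tlmd
axvjg
kfsq
twjer
ccjci
lrrbe
gvo
elbvi
djti
xjfp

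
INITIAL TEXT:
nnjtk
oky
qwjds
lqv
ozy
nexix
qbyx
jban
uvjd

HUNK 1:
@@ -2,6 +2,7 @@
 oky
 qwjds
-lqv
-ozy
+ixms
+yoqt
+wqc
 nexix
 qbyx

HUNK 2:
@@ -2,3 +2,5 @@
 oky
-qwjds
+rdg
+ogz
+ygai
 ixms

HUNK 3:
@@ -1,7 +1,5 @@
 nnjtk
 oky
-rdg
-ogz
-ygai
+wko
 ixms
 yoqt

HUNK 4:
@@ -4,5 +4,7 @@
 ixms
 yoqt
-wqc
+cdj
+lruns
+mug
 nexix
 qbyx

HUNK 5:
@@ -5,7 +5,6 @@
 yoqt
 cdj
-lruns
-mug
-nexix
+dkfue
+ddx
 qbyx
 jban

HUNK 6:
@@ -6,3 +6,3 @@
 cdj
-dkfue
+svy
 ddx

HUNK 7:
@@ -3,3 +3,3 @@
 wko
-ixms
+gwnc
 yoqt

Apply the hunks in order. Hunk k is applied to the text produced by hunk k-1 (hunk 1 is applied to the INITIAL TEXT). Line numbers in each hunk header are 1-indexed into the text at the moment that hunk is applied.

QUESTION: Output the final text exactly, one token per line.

Hunk 1: at line 2 remove [lqv,ozy] add [ixms,yoqt,wqc] -> 10 lines: nnjtk oky qwjds ixms yoqt wqc nexix qbyx jban uvjd
Hunk 2: at line 2 remove [qwjds] add [rdg,ogz,ygai] -> 12 lines: nnjtk oky rdg ogz ygai ixms yoqt wqc nexix qbyx jban uvjd
Hunk 3: at line 1 remove [rdg,ogz,ygai] add [wko] -> 10 lines: nnjtk oky wko ixms yoqt wqc nexix qbyx jban uvjd
Hunk 4: at line 4 remove [wqc] add [cdj,lruns,mug] -> 12 lines: nnjtk oky wko ixms yoqt cdj lruns mug nexix qbyx jban uvjd
Hunk 5: at line 5 remove [lruns,mug,nexix] add [dkfue,ddx] -> 11 lines: nnjtk oky wko ixms yoqt cdj dkfue ddx qbyx jban uvjd
Hunk 6: at line 6 remove [dkfue] add [svy] -> 11 lines: nnjtk oky wko ixms yoqt cdj svy ddx qbyx jban uvjd
Hunk 7: at line 3 remove [ixms] add [gwnc] -> 11 lines: nnjtk oky wko gwnc yoqt cdj svy ddx qbyx jban uvjd

Answer: nnjtk
oky
wko
gwnc
yoqt
cdj
svy
ddx
qbyx
jban
uvjd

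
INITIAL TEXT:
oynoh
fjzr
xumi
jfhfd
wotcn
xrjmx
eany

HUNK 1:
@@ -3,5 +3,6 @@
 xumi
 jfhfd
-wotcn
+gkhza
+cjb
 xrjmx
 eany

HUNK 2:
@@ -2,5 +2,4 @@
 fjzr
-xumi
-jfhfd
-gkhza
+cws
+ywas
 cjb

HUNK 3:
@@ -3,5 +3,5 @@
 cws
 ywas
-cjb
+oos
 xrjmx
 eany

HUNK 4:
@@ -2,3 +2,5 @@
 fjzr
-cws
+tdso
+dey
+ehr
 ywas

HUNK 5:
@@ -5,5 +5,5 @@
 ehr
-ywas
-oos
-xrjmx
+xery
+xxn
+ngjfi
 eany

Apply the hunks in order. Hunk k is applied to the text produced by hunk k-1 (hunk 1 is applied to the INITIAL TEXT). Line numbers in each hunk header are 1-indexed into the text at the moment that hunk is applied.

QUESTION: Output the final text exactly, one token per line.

Hunk 1: at line 3 remove [wotcn] add [gkhza,cjb] -> 8 lines: oynoh fjzr xumi jfhfd gkhza cjb xrjmx eany
Hunk 2: at line 2 remove [xumi,jfhfd,gkhza] add [cws,ywas] -> 7 lines: oynoh fjzr cws ywas cjb xrjmx eany
Hunk 3: at line 3 remove [cjb] add [oos] -> 7 lines: oynoh fjzr cws ywas oos xrjmx eany
Hunk 4: at line 2 remove [cws] add [tdso,dey,ehr] -> 9 lines: oynoh fjzr tdso dey ehr ywas oos xrjmx eany
Hunk 5: at line 5 remove [ywas,oos,xrjmx] add [xery,xxn,ngjfi] -> 9 lines: oynoh fjzr tdso dey ehr xery xxn ngjfi eany

Answer: oynoh
fjzr
tdso
dey
ehr
xery
xxn
ngjfi
eany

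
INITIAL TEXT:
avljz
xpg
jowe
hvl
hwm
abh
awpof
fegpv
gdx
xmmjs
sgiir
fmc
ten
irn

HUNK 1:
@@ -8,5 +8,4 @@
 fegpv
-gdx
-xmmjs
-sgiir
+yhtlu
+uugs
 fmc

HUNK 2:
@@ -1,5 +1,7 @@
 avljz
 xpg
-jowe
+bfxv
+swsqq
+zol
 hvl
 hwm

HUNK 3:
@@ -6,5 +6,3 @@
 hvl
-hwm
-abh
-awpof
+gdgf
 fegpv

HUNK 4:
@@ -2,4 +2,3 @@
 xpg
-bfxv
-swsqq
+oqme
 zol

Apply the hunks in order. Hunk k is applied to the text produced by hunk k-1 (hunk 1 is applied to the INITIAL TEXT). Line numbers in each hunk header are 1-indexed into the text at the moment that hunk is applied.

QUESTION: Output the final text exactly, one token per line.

Answer: avljz
xpg
oqme
zol
hvl
gdgf
fegpv
yhtlu
uugs
fmc
ten
irn

Derivation:
Hunk 1: at line 8 remove [gdx,xmmjs,sgiir] add [yhtlu,uugs] -> 13 lines: avljz xpg jowe hvl hwm abh awpof fegpv yhtlu uugs fmc ten irn
Hunk 2: at line 1 remove [jowe] add [bfxv,swsqq,zol] -> 15 lines: avljz xpg bfxv swsqq zol hvl hwm abh awpof fegpv yhtlu uugs fmc ten irn
Hunk 3: at line 6 remove [hwm,abh,awpof] add [gdgf] -> 13 lines: avljz xpg bfxv swsqq zol hvl gdgf fegpv yhtlu uugs fmc ten irn
Hunk 4: at line 2 remove [bfxv,swsqq] add [oqme] -> 12 lines: avljz xpg oqme zol hvl gdgf fegpv yhtlu uugs fmc ten irn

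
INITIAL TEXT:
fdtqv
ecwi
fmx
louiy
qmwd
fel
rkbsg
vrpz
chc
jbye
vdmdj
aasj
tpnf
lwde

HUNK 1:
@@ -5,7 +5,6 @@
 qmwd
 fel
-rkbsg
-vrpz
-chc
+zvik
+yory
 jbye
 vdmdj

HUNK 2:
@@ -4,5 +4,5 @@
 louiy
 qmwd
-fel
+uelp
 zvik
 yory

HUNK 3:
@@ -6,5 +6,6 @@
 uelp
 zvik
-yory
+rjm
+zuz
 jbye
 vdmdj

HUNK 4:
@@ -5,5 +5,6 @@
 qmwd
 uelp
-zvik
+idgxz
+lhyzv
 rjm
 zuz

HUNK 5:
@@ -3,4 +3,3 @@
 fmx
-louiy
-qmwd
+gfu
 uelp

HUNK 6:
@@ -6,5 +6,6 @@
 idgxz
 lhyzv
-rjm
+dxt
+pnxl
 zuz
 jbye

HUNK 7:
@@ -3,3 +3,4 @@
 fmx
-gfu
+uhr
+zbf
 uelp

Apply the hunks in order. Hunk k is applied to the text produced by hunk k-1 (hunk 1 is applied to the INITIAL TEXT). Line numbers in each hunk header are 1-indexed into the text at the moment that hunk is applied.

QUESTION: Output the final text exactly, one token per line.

Hunk 1: at line 5 remove [rkbsg,vrpz,chc] add [zvik,yory] -> 13 lines: fdtqv ecwi fmx louiy qmwd fel zvik yory jbye vdmdj aasj tpnf lwde
Hunk 2: at line 4 remove [fel] add [uelp] -> 13 lines: fdtqv ecwi fmx louiy qmwd uelp zvik yory jbye vdmdj aasj tpnf lwde
Hunk 3: at line 6 remove [yory] add [rjm,zuz] -> 14 lines: fdtqv ecwi fmx louiy qmwd uelp zvik rjm zuz jbye vdmdj aasj tpnf lwde
Hunk 4: at line 5 remove [zvik] add [idgxz,lhyzv] -> 15 lines: fdtqv ecwi fmx louiy qmwd uelp idgxz lhyzv rjm zuz jbye vdmdj aasj tpnf lwde
Hunk 5: at line 3 remove [louiy,qmwd] add [gfu] -> 14 lines: fdtqv ecwi fmx gfu uelp idgxz lhyzv rjm zuz jbye vdmdj aasj tpnf lwde
Hunk 6: at line 6 remove [rjm] add [dxt,pnxl] -> 15 lines: fdtqv ecwi fmx gfu uelp idgxz lhyzv dxt pnxl zuz jbye vdmdj aasj tpnf lwde
Hunk 7: at line 3 remove [gfu] add [uhr,zbf] -> 16 lines: fdtqv ecwi fmx uhr zbf uelp idgxz lhyzv dxt pnxl zuz jbye vdmdj aasj tpnf lwde

Answer: fdtqv
ecwi
fmx
uhr
zbf
uelp
idgxz
lhyzv
dxt
pnxl
zuz
jbye
vdmdj
aasj
tpnf
lwde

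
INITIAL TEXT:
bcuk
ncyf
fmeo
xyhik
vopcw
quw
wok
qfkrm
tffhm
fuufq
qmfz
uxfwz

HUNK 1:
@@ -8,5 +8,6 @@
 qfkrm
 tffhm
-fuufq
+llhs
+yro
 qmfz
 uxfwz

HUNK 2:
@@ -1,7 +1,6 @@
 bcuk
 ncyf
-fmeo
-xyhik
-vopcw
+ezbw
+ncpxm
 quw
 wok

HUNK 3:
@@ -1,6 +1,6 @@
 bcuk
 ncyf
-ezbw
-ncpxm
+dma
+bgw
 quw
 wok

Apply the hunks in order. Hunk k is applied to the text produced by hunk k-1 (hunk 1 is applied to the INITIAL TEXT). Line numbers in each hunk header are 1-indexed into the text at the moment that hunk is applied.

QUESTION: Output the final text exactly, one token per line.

Hunk 1: at line 8 remove [fuufq] add [llhs,yro] -> 13 lines: bcuk ncyf fmeo xyhik vopcw quw wok qfkrm tffhm llhs yro qmfz uxfwz
Hunk 2: at line 1 remove [fmeo,xyhik,vopcw] add [ezbw,ncpxm] -> 12 lines: bcuk ncyf ezbw ncpxm quw wok qfkrm tffhm llhs yro qmfz uxfwz
Hunk 3: at line 1 remove [ezbw,ncpxm] add [dma,bgw] -> 12 lines: bcuk ncyf dma bgw quw wok qfkrm tffhm llhs yro qmfz uxfwz

Answer: bcuk
ncyf
dma
bgw
quw
wok
qfkrm
tffhm
llhs
yro
qmfz
uxfwz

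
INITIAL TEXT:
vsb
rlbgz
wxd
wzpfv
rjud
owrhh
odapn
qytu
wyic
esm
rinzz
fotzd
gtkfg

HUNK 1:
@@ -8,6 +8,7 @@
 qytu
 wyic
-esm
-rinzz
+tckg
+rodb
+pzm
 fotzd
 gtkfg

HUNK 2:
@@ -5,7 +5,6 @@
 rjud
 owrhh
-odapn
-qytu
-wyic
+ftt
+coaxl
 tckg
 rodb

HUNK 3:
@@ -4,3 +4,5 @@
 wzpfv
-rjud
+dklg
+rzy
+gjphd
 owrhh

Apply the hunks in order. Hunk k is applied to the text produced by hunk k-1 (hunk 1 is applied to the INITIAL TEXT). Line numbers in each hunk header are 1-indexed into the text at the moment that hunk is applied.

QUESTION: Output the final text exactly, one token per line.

Answer: vsb
rlbgz
wxd
wzpfv
dklg
rzy
gjphd
owrhh
ftt
coaxl
tckg
rodb
pzm
fotzd
gtkfg

Derivation:
Hunk 1: at line 8 remove [esm,rinzz] add [tckg,rodb,pzm] -> 14 lines: vsb rlbgz wxd wzpfv rjud owrhh odapn qytu wyic tckg rodb pzm fotzd gtkfg
Hunk 2: at line 5 remove [odapn,qytu,wyic] add [ftt,coaxl] -> 13 lines: vsb rlbgz wxd wzpfv rjud owrhh ftt coaxl tckg rodb pzm fotzd gtkfg
Hunk 3: at line 4 remove [rjud] add [dklg,rzy,gjphd] -> 15 lines: vsb rlbgz wxd wzpfv dklg rzy gjphd owrhh ftt coaxl tckg rodb pzm fotzd gtkfg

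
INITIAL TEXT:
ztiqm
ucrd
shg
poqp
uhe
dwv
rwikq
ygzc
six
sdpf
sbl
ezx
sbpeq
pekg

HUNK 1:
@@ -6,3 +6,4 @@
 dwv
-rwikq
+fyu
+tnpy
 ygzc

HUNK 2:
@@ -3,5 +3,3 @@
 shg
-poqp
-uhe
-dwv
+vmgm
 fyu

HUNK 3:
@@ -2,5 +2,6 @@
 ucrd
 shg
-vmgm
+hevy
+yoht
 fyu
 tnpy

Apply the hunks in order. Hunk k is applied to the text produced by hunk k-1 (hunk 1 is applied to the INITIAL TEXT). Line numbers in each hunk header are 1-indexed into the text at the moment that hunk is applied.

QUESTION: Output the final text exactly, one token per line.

Answer: ztiqm
ucrd
shg
hevy
yoht
fyu
tnpy
ygzc
six
sdpf
sbl
ezx
sbpeq
pekg

Derivation:
Hunk 1: at line 6 remove [rwikq] add [fyu,tnpy] -> 15 lines: ztiqm ucrd shg poqp uhe dwv fyu tnpy ygzc six sdpf sbl ezx sbpeq pekg
Hunk 2: at line 3 remove [poqp,uhe,dwv] add [vmgm] -> 13 lines: ztiqm ucrd shg vmgm fyu tnpy ygzc six sdpf sbl ezx sbpeq pekg
Hunk 3: at line 2 remove [vmgm] add [hevy,yoht] -> 14 lines: ztiqm ucrd shg hevy yoht fyu tnpy ygzc six sdpf sbl ezx sbpeq pekg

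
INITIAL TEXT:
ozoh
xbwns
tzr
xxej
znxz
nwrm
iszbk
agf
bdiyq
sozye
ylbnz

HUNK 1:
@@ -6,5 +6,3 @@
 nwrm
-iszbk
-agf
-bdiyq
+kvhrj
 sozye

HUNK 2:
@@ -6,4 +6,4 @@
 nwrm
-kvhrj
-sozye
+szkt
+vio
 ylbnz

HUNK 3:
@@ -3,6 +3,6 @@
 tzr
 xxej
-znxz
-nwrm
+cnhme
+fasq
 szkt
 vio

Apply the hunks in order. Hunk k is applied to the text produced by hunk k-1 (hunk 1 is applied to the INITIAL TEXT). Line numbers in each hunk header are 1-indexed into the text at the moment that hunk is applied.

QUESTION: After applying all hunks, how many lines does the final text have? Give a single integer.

Answer: 9

Derivation:
Hunk 1: at line 6 remove [iszbk,agf,bdiyq] add [kvhrj] -> 9 lines: ozoh xbwns tzr xxej znxz nwrm kvhrj sozye ylbnz
Hunk 2: at line 6 remove [kvhrj,sozye] add [szkt,vio] -> 9 lines: ozoh xbwns tzr xxej znxz nwrm szkt vio ylbnz
Hunk 3: at line 3 remove [znxz,nwrm] add [cnhme,fasq] -> 9 lines: ozoh xbwns tzr xxej cnhme fasq szkt vio ylbnz
Final line count: 9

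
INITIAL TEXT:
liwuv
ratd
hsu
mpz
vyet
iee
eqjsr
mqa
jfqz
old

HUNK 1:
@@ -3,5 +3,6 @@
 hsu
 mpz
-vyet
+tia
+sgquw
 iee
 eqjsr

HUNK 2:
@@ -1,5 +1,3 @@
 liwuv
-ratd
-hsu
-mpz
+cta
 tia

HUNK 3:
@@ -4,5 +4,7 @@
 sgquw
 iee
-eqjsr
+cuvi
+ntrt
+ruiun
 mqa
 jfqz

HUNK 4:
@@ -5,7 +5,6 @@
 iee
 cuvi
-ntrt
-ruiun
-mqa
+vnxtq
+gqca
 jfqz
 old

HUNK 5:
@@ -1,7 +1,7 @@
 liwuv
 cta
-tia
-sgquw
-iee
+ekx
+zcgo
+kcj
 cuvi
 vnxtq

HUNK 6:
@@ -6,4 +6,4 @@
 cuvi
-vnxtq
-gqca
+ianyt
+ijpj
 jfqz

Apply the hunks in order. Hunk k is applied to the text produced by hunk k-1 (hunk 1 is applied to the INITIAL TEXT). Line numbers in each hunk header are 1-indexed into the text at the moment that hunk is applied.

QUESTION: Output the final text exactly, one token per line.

Answer: liwuv
cta
ekx
zcgo
kcj
cuvi
ianyt
ijpj
jfqz
old

Derivation:
Hunk 1: at line 3 remove [vyet] add [tia,sgquw] -> 11 lines: liwuv ratd hsu mpz tia sgquw iee eqjsr mqa jfqz old
Hunk 2: at line 1 remove [ratd,hsu,mpz] add [cta] -> 9 lines: liwuv cta tia sgquw iee eqjsr mqa jfqz old
Hunk 3: at line 4 remove [eqjsr] add [cuvi,ntrt,ruiun] -> 11 lines: liwuv cta tia sgquw iee cuvi ntrt ruiun mqa jfqz old
Hunk 4: at line 5 remove [ntrt,ruiun,mqa] add [vnxtq,gqca] -> 10 lines: liwuv cta tia sgquw iee cuvi vnxtq gqca jfqz old
Hunk 5: at line 1 remove [tia,sgquw,iee] add [ekx,zcgo,kcj] -> 10 lines: liwuv cta ekx zcgo kcj cuvi vnxtq gqca jfqz old
Hunk 6: at line 6 remove [vnxtq,gqca] add [ianyt,ijpj] -> 10 lines: liwuv cta ekx zcgo kcj cuvi ianyt ijpj jfqz old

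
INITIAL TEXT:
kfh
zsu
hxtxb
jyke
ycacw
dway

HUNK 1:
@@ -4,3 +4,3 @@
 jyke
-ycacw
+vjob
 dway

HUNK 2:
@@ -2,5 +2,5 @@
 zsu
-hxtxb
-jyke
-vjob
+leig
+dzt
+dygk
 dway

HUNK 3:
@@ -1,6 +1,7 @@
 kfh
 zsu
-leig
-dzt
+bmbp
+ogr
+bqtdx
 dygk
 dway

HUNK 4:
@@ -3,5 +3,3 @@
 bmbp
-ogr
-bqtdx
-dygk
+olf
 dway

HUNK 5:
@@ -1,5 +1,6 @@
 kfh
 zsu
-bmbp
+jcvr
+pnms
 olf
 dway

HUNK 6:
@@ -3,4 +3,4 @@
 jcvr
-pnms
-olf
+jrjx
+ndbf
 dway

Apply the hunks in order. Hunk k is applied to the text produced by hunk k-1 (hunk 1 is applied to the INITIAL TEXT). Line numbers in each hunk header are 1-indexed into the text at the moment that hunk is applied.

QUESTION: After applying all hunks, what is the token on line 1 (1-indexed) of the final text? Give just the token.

Answer: kfh

Derivation:
Hunk 1: at line 4 remove [ycacw] add [vjob] -> 6 lines: kfh zsu hxtxb jyke vjob dway
Hunk 2: at line 2 remove [hxtxb,jyke,vjob] add [leig,dzt,dygk] -> 6 lines: kfh zsu leig dzt dygk dway
Hunk 3: at line 1 remove [leig,dzt] add [bmbp,ogr,bqtdx] -> 7 lines: kfh zsu bmbp ogr bqtdx dygk dway
Hunk 4: at line 3 remove [ogr,bqtdx,dygk] add [olf] -> 5 lines: kfh zsu bmbp olf dway
Hunk 5: at line 1 remove [bmbp] add [jcvr,pnms] -> 6 lines: kfh zsu jcvr pnms olf dway
Hunk 6: at line 3 remove [pnms,olf] add [jrjx,ndbf] -> 6 lines: kfh zsu jcvr jrjx ndbf dway
Final line 1: kfh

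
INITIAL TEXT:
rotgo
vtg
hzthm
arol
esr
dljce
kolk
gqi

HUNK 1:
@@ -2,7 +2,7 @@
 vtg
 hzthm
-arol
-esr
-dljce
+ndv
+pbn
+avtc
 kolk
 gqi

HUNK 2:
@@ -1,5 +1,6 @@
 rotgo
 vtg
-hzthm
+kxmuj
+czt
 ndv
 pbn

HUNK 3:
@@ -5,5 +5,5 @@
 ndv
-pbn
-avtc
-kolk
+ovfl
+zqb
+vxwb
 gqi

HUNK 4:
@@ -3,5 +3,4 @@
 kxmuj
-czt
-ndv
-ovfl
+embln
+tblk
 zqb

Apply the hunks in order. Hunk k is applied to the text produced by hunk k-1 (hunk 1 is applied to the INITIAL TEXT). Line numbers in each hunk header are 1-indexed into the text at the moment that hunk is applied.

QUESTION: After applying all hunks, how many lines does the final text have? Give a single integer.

Hunk 1: at line 2 remove [arol,esr,dljce] add [ndv,pbn,avtc] -> 8 lines: rotgo vtg hzthm ndv pbn avtc kolk gqi
Hunk 2: at line 1 remove [hzthm] add [kxmuj,czt] -> 9 lines: rotgo vtg kxmuj czt ndv pbn avtc kolk gqi
Hunk 3: at line 5 remove [pbn,avtc,kolk] add [ovfl,zqb,vxwb] -> 9 lines: rotgo vtg kxmuj czt ndv ovfl zqb vxwb gqi
Hunk 4: at line 3 remove [czt,ndv,ovfl] add [embln,tblk] -> 8 lines: rotgo vtg kxmuj embln tblk zqb vxwb gqi
Final line count: 8

Answer: 8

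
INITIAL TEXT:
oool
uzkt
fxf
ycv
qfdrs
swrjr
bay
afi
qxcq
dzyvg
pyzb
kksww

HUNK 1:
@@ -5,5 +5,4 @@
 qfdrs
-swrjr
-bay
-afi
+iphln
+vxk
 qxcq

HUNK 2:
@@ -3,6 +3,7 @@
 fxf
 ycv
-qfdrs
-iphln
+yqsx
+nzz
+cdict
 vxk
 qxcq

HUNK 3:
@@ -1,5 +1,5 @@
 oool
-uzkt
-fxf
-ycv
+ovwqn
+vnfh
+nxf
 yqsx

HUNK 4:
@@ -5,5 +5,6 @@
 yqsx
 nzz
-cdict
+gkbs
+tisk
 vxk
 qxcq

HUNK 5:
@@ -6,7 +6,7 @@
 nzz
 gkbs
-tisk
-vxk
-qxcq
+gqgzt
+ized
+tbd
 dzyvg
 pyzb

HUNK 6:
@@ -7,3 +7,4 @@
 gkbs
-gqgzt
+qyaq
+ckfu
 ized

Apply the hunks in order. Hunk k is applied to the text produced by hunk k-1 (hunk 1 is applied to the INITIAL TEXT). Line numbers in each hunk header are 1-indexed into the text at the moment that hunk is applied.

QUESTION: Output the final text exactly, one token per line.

Answer: oool
ovwqn
vnfh
nxf
yqsx
nzz
gkbs
qyaq
ckfu
ized
tbd
dzyvg
pyzb
kksww

Derivation:
Hunk 1: at line 5 remove [swrjr,bay,afi] add [iphln,vxk] -> 11 lines: oool uzkt fxf ycv qfdrs iphln vxk qxcq dzyvg pyzb kksww
Hunk 2: at line 3 remove [qfdrs,iphln] add [yqsx,nzz,cdict] -> 12 lines: oool uzkt fxf ycv yqsx nzz cdict vxk qxcq dzyvg pyzb kksww
Hunk 3: at line 1 remove [uzkt,fxf,ycv] add [ovwqn,vnfh,nxf] -> 12 lines: oool ovwqn vnfh nxf yqsx nzz cdict vxk qxcq dzyvg pyzb kksww
Hunk 4: at line 5 remove [cdict] add [gkbs,tisk] -> 13 lines: oool ovwqn vnfh nxf yqsx nzz gkbs tisk vxk qxcq dzyvg pyzb kksww
Hunk 5: at line 6 remove [tisk,vxk,qxcq] add [gqgzt,ized,tbd] -> 13 lines: oool ovwqn vnfh nxf yqsx nzz gkbs gqgzt ized tbd dzyvg pyzb kksww
Hunk 6: at line 7 remove [gqgzt] add [qyaq,ckfu] -> 14 lines: oool ovwqn vnfh nxf yqsx nzz gkbs qyaq ckfu ized tbd dzyvg pyzb kksww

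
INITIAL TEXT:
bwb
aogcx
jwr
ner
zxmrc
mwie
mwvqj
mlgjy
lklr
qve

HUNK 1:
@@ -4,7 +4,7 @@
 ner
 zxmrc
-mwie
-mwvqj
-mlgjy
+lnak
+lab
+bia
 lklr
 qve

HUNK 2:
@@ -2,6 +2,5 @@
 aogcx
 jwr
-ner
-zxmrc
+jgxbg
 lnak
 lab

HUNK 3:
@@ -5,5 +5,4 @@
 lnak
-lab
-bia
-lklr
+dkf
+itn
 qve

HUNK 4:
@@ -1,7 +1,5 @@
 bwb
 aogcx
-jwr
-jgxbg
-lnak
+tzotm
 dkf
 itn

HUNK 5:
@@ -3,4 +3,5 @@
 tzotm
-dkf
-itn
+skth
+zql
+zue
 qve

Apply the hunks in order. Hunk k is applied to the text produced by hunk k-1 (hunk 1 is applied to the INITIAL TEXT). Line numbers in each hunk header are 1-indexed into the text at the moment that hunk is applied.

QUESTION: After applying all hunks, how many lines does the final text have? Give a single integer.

Hunk 1: at line 4 remove [mwie,mwvqj,mlgjy] add [lnak,lab,bia] -> 10 lines: bwb aogcx jwr ner zxmrc lnak lab bia lklr qve
Hunk 2: at line 2 remove [ner,zxmrc] add [jgxbg] -> 9 lines: bwb aogcx jwr jgxbg lnak lab bia lklr qve
Hunk 3: at line 5 remove [lab,bia,lklr] add [dkf,itn] -> 8 lines: bwb aogcx jwr jgxbg lnak dkf itn qve
Hunk 4: at line 1 remove [jwr,jgxbg,lnak] add [tzotm] -> 6 lines: bwb aogcx tzotm dkf itn qve
Hunk 5: at line 3 remove [dkf,itn] add [skth,zql,zue] -> 7 lines: bwb aogcx tzotm skth zql zue qve
Final line count: 7

Answer: 7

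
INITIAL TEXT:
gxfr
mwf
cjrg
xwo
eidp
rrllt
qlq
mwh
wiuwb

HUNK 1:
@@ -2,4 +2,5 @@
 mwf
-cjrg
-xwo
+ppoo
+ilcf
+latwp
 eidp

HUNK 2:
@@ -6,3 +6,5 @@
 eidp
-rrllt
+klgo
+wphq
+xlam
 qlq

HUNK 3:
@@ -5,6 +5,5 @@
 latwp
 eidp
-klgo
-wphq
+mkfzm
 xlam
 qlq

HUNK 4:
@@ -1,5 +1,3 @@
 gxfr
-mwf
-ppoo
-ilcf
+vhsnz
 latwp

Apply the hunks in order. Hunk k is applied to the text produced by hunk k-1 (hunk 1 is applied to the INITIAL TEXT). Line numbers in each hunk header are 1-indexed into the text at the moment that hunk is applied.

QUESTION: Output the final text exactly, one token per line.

Hunk 1: at line 2 remove [cjrg,xwo] add [ppoo,ilcf,latwp] -> 10 lines: gxfr mwf ppoo ilcf latwp eidp rrllt qlq mwh wiuwb
Hunk 2: at line 6 remove [rrllt] add [klgo,wphq,xlam] -> 12 lines: gxfr mwf ppoo ilcf latwp eidp klgo wphq xlam qlq mwh wiuwb
Hunk 3: at line 5 remove [klgo,wphq] add [mkfzm] -> 11 lines: gxfr mwf ppoo ilcf latwp eidp mkfzm xlam qlq mwh wiuwb
Hunk 4: at line 1 remove [mwf,ppoo,ilcf] add [vhsnz] -> 9 lines: gxfr vhsnz latwp eidp mkfzm xlam qlq mwh wiuwb

Answer: gxfr
vhsnz
latwp
eidp
mkfzm
xlam
qlq
mwh
wiuwb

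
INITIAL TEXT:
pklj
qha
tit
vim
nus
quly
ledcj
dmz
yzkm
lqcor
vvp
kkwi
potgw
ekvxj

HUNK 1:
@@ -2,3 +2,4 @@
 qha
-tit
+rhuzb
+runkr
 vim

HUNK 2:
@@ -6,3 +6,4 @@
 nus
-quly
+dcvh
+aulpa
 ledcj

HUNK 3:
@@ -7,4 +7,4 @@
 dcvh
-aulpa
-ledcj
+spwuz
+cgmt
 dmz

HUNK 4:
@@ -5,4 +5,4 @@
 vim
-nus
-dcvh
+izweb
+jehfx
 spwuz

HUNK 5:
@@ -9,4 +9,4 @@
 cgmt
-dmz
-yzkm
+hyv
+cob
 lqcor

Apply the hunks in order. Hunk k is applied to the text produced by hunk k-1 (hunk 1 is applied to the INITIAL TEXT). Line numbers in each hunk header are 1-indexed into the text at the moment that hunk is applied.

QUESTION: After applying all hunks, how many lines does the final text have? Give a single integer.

Hunk 1: at line 2 remove [tit] add [rhuzb,runkr] -> 15 lines: pklj qha rhuzb runkr vim nus quly ledcj dmz yzkm lqcor vvp kkwi potgw ekvxj
Hunk 2: at line 6 remove [quly] add [dcvh,aulpa] -> 16 lines: pklj qha rhuzb runkr vim nus dcvh aulpa ledcj dmz yzkm lqcor vvp kkwi potgw ekvxj
Hunk 3: at line 7 remove [aulpa,ledcj] add [spwuz,cgmt] -> 16 lines: pklj qha rhuzb runkr vim nus dcvh spwuz cgmt dmz yzkm lqcor vvp kkwi potgw ekvxj
Hunk 4: at line 5 remove [nus,dcvh] add [izweb,jehfx] -> 16 lines: pklj qha rhuzb runkr vim izweb jehfx spwuz cgmt dmz yzkm lqcor vvp kkwi potgw ekvxj
Hunk 5: at line 9 remove [dmz,yzkm] add [hyv,cob] -> 16 lines: pklj qha rhuzb runkr vim izweb jehfx spwuz cgmt hyv cob lqcor vvp kkwi potgw ekvxj
Final line count: 16

Answer: 16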